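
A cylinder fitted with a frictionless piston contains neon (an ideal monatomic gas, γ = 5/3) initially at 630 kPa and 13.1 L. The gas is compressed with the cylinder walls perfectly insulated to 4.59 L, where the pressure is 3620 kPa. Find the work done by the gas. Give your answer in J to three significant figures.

W ≈ -12500 J

Adiabatic: W = (P₁V₁ − P₂V₂)/(γ − 1) with γ = 5/3.
P₁V₁ = 8253 J, P₂V₂ = 16616 J.
W = (8253 − 16616) / 0.6667 = -12544 J.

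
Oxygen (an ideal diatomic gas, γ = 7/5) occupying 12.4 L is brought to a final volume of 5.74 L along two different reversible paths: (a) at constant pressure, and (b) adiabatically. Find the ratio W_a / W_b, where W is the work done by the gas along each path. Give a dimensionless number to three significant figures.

W_a / W_b ≈ 0.595

Path (a) isobaric: W = P₁(V₂ − V₁) → W_a/(P₁V₁) = -0.5371.
Path (b) adiabatic: W = P₁V₁(1 − (V₁/V₂)^(γ−1))/(γ−1) → W_b/(P₁V₁) = -0.9021.
W_a / W_b = -0.5371 / -0.9021 = 0.5954.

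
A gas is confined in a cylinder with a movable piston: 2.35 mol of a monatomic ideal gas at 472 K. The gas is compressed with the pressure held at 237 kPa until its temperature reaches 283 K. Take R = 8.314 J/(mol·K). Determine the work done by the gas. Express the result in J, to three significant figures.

W ≈ -3690 J

Isobaric: W = P ΔV = nR ΔT.
W = (2.35)(8.314)(283 − 472) = -3693 J.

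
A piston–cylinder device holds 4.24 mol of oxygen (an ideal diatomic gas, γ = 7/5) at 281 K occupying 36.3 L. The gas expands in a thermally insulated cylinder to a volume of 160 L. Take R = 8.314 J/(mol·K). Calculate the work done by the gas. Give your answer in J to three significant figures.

W ≈ 11100 J

Adiabatic: TV^(γ−1) = const with γ = 7/5.
T₂ = T₁ (V₁/V₂)^(γ−1) = 281 × (36.3/160)^0.4 = 281 × 0.5525 = 155.2 K.
W_by = nCᵥ(T₁ − T₂) = (4.24)(20.79)(281 − 155.2) = 11082 J.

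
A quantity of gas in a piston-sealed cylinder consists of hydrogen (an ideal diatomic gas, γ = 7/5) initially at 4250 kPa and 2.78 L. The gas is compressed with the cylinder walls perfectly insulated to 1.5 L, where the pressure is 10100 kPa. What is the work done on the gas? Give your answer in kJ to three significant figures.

W ≈ 8.34 kJ

Adiabatic: W = (P₁V₁ − P₂V₂)/(γ − 1) with γ = 7/5.
P₁V₁ = 11815 J, P₂V₂ = 15150 J.
W = (11815 − 15150) / 0.4 = -8338 J.
Work on gas = −W_by = 8338 J.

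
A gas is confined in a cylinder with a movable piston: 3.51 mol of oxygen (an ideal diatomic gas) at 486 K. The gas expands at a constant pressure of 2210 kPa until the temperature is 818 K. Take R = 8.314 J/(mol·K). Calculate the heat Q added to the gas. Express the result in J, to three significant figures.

Q ≈ 33900 J

Isobaric: W = nRΔT = (3.51)(8.314)(332) = 9688 J.
ΔU = nCᵥΔT with Cᵥ = 5R/2: ΔU = (3.51)(20.79)(332) = 24221 J.
Q = ΔU + W = 24221 + 9688 = 33910 J.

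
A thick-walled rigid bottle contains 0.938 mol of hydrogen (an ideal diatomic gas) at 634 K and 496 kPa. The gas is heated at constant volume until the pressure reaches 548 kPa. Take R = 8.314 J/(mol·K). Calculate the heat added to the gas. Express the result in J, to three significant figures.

Constant volume ⇒ W = 0, so Q = ΔU = nCᵥΔT with Cᵥ = 5R/2 = 20.79 J/(mol·K).
At constant V, T₂/T₁ = P₂/P₁ ⇒ ΔT = T₁(P₂/P₁ − 1) = 634·(548/496 − 1) = 66.47 K.
ΔU = (0.938)(20.79)(66.47) = 1296 J.

Q ≈ 1300 J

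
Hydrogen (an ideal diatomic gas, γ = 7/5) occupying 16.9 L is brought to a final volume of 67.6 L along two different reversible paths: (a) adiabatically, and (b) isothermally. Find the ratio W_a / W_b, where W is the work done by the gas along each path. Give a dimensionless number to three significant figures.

W_a / W_b ≈ 0.768

Path (a) adiabatic: W = P₁V₁(1 − (V₁/V₂)^(γ−1))/(γ−1) → W_a/(P₁V₁) = 1.064.
Path (b) isothermal: W = P₁V₁ ln(V₂/V₁) → W_b/(P₁V₁) = 1.386.
W_a / W_b = 1.064 / 1.386 = 0.7676.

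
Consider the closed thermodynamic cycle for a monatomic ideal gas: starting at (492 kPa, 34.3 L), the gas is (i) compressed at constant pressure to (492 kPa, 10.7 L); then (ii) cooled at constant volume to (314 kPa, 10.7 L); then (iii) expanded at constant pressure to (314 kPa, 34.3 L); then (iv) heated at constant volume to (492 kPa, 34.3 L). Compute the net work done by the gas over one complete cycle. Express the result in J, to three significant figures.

Constant-volume legs do no work.
W(i) = (492)(10.7 − 34.3) = -11611 J; W(iii) = (314)(34.3 − 10.7) = 7410 J.
W_net = -11611 + 7410 = -4201 J (the counter-clockwise enclosed area).

W_net ≈ -4200 J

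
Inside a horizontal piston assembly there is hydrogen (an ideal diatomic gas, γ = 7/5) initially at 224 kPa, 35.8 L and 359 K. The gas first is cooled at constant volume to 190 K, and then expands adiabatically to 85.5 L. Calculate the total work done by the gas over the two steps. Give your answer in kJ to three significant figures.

W_total ≈ 3.12 kJ

Step 1 (isochoric): W = 0 (constant volume).
After step 1: P = 118.6 kPa (V unchanged).
Step 2 (adiabatic): W = (P₁V₁ − P₂V₂)/(γ−1) = (4244 − 2996)/0.4 = 3120 J.
W_total = 0 + 3120 = 3120 J.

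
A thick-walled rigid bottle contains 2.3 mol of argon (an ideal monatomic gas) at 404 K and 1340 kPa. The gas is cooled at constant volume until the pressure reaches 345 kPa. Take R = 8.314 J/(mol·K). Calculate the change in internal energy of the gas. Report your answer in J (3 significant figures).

Constant volume ⇒ W = 0, so Q = ΔU = nCᵥΔT with Cᵥ = 3R/2 = 12.47 J/(mol·K).
At constant V, T₂/T₁ = P₂/P₁ ⇒ ΔT = T₁(P₂/P₁ − 1) = 404·(345/1340 − 1) = -300 K.
ΔU = (2.3)(12.47)(-300) = -8605 J.

ΔU ≈ -8600 J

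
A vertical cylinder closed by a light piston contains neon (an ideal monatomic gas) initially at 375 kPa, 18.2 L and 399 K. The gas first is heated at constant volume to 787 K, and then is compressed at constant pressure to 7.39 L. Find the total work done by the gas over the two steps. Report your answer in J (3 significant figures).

Step 1 (isochoric): W = 0 (constant volume).
After step 1: P = 739.7 kPa (V unchanged).
Step 2 (isobaric): W = PΔV = (739.7 kPa)(7.39 − 18.2 L) = -7996 J.
W_total = 0 − 7996 = -7996 J.

W_total ≈ -8000 J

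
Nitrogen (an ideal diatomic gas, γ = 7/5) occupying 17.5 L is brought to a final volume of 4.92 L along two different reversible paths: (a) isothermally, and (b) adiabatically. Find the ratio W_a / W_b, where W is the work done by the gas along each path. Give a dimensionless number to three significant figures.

Path (a) isothermal: W = P₁V₁ ln(V₂/V₁) → W_a/(P₁V₁) = -1.269.
Path (b) adiabatic: W = P₁V₁(1 − (V₁/V₂)^(γ−1))/(γ−1) → W_b/(P₁V₁) = -1.653.
W_a / W_b = -1.269 / -1.653 = 0.7676.

W_a / W_b ≈ 0.768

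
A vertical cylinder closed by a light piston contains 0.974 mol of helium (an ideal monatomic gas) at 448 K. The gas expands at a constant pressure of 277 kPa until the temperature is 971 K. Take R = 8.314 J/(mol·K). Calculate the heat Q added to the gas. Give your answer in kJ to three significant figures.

Isobaric: W = nRΔT = (0.974)(8.314)(523) = 4235 J.
ΔU = nCᵥΔT with Cᵥ = 3R/2: ΔU = (0.974)(12.47)(523) = 6353 J.
Q = ΔU + W = 6353 + 4235 = 10588 J.

Q ≈ 10.6 kJ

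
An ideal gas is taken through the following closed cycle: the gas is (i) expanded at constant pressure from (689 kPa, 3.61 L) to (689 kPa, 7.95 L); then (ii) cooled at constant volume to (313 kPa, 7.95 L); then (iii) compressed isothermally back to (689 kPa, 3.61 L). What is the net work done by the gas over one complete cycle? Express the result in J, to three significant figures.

Leg (i): W = PΔV = (689)(7.95 − 3.61) = 2990 J.
Leg (ii): W = 0.
Leg (iii): W = PᵢVᵢ ln(V_f/Vᵢ) = (2488) ln(3.61/7.95) = -1964 J.
W_net = 2990 − 1964 = 1026 J.

W_net ≈ 1030 J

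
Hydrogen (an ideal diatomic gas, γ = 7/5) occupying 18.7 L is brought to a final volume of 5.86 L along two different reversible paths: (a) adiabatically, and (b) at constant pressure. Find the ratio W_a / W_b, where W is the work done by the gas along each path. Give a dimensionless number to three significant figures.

Path (a) adiabatic: W = P₁V₁(1 − (V₁/V₂)^(γ−1))/(γ−1) → W_a/(P₁V₁) = -1.477.
Path (b) isobaric: W = P₁(V₂ − V₁) → W_b/(P₁V₁) = -0.6866.
W_a / W_b = -1.477 / -0.6866 = 2.151.

W_a / W_b ≈ 2.15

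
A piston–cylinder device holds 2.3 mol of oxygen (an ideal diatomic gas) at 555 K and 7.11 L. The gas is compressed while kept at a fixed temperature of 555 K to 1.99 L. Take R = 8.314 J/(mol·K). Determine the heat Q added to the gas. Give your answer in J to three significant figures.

Isothermal ⇒ ΔU = 0, so Q = W = nRT ln(V₂/V₁).
Q = (2.3)(8.314)(555) ln(1.99/7.11) = 10613 × -1.273 = -13514 J.

Q ≈ -13500 J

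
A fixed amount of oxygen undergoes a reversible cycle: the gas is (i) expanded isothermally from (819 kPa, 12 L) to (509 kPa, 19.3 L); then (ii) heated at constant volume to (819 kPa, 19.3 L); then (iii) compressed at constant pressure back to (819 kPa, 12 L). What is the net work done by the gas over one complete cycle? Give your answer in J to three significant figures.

Leg (i): W = PᵢVᵢ ln(V_f/Vᵢ) = (9828) ln(19.3/12) = 4670 J.
Leg (ii): W = 0.
Leg (iii): W = PΔV = (819)(12 − 19.3) = -5979 J.
W_net = 4670 − 5979 = -1308 J.

W_net ≈ -1310 J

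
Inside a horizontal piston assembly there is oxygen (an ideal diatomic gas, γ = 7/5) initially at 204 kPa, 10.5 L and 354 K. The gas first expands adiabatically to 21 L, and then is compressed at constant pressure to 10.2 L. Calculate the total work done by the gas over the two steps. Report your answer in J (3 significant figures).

Step 1 (adiabatic): W = (P₁V₁ − P₂V₂)/(γ−1) = (2142 − 1623)/0.4 = 1297 J.
After step 1: P = 77.3 kPa, V = 21 L, T = 268.3 K.
Step 2 (isobaric): W = PΔV = (77.3 kPa)(10.2 − 21 L) = -834.9 J.
W_total = 1297 − 834.9 = 461.8 J.

W_total ≈ 462 J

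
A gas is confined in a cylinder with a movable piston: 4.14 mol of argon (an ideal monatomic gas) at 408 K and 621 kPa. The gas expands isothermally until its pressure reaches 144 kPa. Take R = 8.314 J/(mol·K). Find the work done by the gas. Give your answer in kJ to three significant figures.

Isothermal process: W = nRT ln(V₂/V₁) = nRT ln(P₁/P₂).
W = (4.14)(8.314)(408) × ln(621/144)
  = 14043 × ln(4.312) = 14043 × 1.462
W_by_gas = 20525 J.

W ≈ 20.5 kJ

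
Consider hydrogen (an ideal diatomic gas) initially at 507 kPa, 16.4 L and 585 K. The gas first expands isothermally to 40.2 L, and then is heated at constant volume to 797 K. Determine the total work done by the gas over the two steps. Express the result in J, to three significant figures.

W_total ≈ 7450 J

Step 1 (isothermal): W = P₁V₁ ln(V₂/V₁) = (8315) ln(40.2/16.4) = 7455 J.
Step 2 (isochoric): W = 0 (constant volume).
W_total = 7455 + 0 = 7455 J.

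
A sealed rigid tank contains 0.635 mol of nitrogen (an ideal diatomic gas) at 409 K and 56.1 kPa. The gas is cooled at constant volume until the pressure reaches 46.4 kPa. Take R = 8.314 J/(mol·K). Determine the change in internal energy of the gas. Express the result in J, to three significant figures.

ΔU ≈ -933 J

Constant volume ⇒ W = 0, so Q = ΔU = nCᵥΔT with Cᵥ = 5R/2 = 20.79 J/(mol·K).
At constant V, T₂/T₁ = P₂/P₁ ⇒ ΔT = T₁(P₂/P₁ − 1) = 409·(46.4/56.1 − 1) = -70.72 K.
ΔU = (0.635)(20.79)(-70.72) = -933.4 J.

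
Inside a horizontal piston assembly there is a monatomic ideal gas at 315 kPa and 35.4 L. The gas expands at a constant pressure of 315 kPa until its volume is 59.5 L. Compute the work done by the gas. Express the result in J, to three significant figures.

W ≈ 7590 J

Isobaric: W = P ΔV.
W = (315 kPa)(59.5 − 35.4 L) = (315)(24.1) = 7592 J.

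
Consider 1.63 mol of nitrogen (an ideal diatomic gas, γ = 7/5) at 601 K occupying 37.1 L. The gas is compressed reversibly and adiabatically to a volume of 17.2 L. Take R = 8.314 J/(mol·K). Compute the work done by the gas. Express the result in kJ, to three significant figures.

Adiabatic: TV^(γ−1) = const with γ = 7/5.
T₂ = T₁ (V₁/V₂)^(γ−1) = 601 × (37.1/17.2)^0.4 = 601 × 1.36 = 817.4 K.
W_by = nCᵥ(T₁ − T₂) = (1.63)(20.79)(601 − 817.4) = -7330 J.

W ≈ -7.33 kJ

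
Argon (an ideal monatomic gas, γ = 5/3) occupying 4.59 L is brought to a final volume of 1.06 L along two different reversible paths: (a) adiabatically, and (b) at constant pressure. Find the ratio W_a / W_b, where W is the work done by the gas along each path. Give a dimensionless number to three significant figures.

Path (a) adiabatic: W = P₁V₁(1 − (V₁/V₂)^(γ−1))/(γ−1) → W_a/(P₁V₁) = -2.485.
Path (b) isobaric: W = P₁(V₂ − V₁) → W_b/(P₁V₁) = -0.7691.
W_a / W_b = -2.485 / -0.7691 = 3.231.

W_a / W_b ≈ 3.23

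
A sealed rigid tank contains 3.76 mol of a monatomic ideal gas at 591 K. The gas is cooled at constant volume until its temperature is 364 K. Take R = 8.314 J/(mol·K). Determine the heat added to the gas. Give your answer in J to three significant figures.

Constant volume ⇒ W = 0, so Q = ΔU = nCᵥΔT with Cᵥ = 3R/2 = 12.47 J/(mol·K).
ΔU = (3.76)(12.47)(364 − 591) = -10644 J.

Q ≈ -10600 J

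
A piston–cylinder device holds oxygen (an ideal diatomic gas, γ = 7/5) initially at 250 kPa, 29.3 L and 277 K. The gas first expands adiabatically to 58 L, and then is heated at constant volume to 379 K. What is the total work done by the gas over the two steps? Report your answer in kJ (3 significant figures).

Step 1 (adiabatic): W = (P₁V₁ − P₂V₂)/(γ−1) = (7325 − 5574)/0.4 = 4377 J.
Step 2 (isochoric): W = 0 (constant volume).
W_total = 4377 + 0 = 4377 J.

W_total ≈ 4.38 kJ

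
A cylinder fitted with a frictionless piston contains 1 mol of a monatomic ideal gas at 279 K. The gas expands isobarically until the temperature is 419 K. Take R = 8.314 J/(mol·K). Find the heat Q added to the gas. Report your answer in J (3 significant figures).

Q ≈ 2910 J

Isobaric: W = nRΔT = (1)(8.314)(140) = 1164 J.
ΔU = nCᵥΔT with Cᵥ = 3R/2: ΔU = (1)(12.47)(140) = 1746 J.
Q = ΔU + W = 1746 + 1164 = 2910 J.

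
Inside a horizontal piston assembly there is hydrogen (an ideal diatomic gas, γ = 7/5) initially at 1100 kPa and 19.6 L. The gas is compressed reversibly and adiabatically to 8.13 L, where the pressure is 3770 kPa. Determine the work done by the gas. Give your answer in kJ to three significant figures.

W ≈ -22.7 kJ

Adiabatic: W = (P₁V₁ − P₂V₂)/(γ − 1) with γ = 7/5.
P₁V₁ = 21560 J, P₂V₂ = 30650 J.
W = (21560 − 30650) / 0.4 = -22725 J.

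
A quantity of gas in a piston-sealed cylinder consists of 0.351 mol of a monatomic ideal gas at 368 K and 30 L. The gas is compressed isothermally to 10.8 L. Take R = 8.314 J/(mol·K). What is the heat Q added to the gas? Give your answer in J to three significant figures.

Isothermal ⇒ ΔU = 0, so Q = W = nRT ln(V₂/V₁).
Q = (0.351)(8.314)(368) ln(10.8/30) = 1074 × -1.022 = -1097 J.

Q ≈ -1100 J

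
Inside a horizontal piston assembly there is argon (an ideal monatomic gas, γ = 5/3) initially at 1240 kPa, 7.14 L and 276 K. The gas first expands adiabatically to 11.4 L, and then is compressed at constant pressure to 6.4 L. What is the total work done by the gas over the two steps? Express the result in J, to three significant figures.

Step 1 (adiabatic): W = (P₁V₁ − P₂V₂)/(γ−1) = (8854 − 6481)/0.667 = 3559 J.
After step 1: P = 568.5 kPa, V = 11.4 L, T = 202 K.
Step 2 (isobaric): W = PΔV = (568.5 kPa)(6.4 − 11.4 L) = -2843 J.
W_total = 3559 − 2843 = 716.2 J.

W_total ≈ 716 J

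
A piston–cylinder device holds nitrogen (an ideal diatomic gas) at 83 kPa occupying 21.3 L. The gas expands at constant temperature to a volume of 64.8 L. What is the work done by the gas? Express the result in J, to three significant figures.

Isothermal: W = nRT ln(V₂/V₁) = P₁V₁ ln(V₂/V₁).
P₁V₁ = (83 kPa)(21.3 L) = 1768 J.
W = 1768 × ln(64.8/21.3) = 1768 × 1.113
W_by_gas = 1967 J.

W ≈ 1970 J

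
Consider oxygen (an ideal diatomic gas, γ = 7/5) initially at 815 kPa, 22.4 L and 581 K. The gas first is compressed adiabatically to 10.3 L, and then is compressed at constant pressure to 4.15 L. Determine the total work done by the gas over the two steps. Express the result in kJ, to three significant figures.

W_total ≈ -31.5 kJ

Step 1 (adiabatic): W = (P₁V₁ − P₂V₂)/(γ−1) = (18256 − 24910)/0.4 = -16634 J.
After step 1: P = 2418 kPa, V = 10.3 L, T = 792.8 K.
Step 2 (isobaric): W = PΔV = (2418 kPa)(4.15 − 10.3 L) = -14873 J.
W_total = -16634 − 14873 = -31508 J.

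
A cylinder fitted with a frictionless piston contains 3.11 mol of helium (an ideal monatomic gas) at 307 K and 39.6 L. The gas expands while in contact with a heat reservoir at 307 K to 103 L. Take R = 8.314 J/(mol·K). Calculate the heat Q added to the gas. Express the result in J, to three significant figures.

Q ≈ 7590 J

Isothermal ⇒ ΔU = 0, so Q = W = nRT ln(V₂/V₁).
Q = (3.11)(8.314)(307) ln(103/39.6) = 7938 × 0.9559 = 7588 J.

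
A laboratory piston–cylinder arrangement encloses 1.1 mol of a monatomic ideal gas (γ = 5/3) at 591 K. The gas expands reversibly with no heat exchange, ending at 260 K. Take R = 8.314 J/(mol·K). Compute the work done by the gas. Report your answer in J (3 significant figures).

W ≈ 4540 J

Adiabatic ⇒ Q = 0, so W_by = −ΔU = nCᵥ(T₁ − T₂).
Cᵥ = 3R/2 = 12.47 J/(mol·K).
W = (1.1)(12.47)(591 − 260) = 4541 J.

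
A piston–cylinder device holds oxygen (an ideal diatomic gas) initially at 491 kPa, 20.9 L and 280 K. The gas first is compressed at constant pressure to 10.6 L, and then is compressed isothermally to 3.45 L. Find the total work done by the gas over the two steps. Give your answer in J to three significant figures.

Step 1 (isobaric): W = PΔV = (491 kPa)(10.6 − 20.9 L) = -5057 J.
After step 1: P = 491 kPa, V = 10.6 L, T = 142 K.
Step 2 (isothermal): W = P₁V₁ ln(V₂/V₁) = (5205) ln(3.45/10.6) = -5842 J.
W_total = -5057 − 5842 = -10899 J.

W_total ≈ -10900 J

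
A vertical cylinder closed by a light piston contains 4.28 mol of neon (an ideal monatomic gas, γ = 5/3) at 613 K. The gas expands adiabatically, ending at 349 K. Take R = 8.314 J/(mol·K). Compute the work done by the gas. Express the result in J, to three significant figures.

Adiabatic ⇒ Q = 0, so W_by = −ΔU = nCᵥ(T₁ − T₂).
Cᵥ = 3R/2 = 12.47 J/(mol·K).
W = (4.28)(12.47)(613 − 349) = 14091 J.

W ≈ 14100 J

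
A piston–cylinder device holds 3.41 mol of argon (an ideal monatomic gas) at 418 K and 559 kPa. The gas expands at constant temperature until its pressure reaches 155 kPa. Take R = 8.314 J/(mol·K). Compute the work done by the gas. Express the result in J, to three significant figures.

Isothermal process: W = nRT ln(V₂/V₁) = nRT ln(P₁/P₂).
W = (3.41)(8.314)(418) × ln(559/155)
  = 11851 × ln(3.606) = 11851 × 1.283
W_by_gas = 15201 J.

W ≈ 15200 J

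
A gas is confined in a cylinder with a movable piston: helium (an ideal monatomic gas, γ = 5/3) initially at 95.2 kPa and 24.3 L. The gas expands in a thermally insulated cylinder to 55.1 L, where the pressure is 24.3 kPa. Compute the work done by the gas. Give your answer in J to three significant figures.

Adiabatic: W = (P₁V₁ − P₂V₂)/(γ − 1) with γ = 5/3.
P₁V₁ = 2313 J, P₂V₂ = 1339 J.
W = (2313 − 1339) / 0.6667 = 1462 J.

W ≈ 1460 J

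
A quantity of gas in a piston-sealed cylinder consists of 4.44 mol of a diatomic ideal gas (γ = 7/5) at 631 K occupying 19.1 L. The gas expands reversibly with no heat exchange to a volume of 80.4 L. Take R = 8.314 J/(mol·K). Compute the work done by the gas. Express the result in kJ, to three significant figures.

Adiabatic: TV^(γ−1) = const with γ = 7/5.
T₂ = T₁ (V₁/V₂)^(γ−1) = 631 × (19.1/80.4)^0.4 = 631 × 0.5627 = 355.1 K.
W_by = nCᵥ(T₁ − T₂) = (4.44)(20.79)(631 − 355.1) = 25462 J.

W ≈ 25.5 kJ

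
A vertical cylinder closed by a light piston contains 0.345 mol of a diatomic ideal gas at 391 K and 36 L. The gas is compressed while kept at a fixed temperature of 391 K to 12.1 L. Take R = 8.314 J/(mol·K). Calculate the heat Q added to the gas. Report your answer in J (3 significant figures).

Q ≈ -1220 J

Isothermal ⇒ ΔU = 0, so Q = W = nRT ln(V₂/V₁).
Q = (0.345)(8.314)(391) ln(12.1/36) = 1122 × -1.09 = -1223 J.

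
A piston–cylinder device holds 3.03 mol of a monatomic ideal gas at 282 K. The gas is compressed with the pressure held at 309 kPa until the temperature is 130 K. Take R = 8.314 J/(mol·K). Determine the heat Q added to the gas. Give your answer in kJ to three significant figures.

Q ≈ -9.57 kJ

Isobaric: W = nRΔT = (3.03)(8.314)(-152) = -3829 J.
ΔU = nCᵥΔT with Cᵥ = 3R/2: ΔU = (3.03)(12.47)(-152) = -5744 J.
Q = ΔU + W = -5744 − 3829 = -9573 J.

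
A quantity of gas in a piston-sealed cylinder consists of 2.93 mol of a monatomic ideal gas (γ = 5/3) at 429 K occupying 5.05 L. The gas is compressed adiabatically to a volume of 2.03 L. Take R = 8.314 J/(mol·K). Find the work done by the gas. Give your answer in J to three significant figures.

Adiabatic: TV^(γ−1) = const with γ = 5/3.
T₂ = T₁ (V₁/V₂)^(γ−1) = 429 × (5.05/2.03)^0.667 = 429 × 1.836 = 787.6 K.
W_by = nCᵥ(T₁ − T₂) = (2.93)(12.47)(429 − 787.6) = -13104 J.

W ≈ -13100 J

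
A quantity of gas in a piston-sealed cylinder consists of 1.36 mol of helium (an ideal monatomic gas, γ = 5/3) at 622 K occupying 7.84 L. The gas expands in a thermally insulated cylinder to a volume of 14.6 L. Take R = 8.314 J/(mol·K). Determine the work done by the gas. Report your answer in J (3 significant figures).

W ≈ 3580 J

Adiabatic: TV^(γ−1) = const with γ = 5/3.
T₂ = T₁ (V₁/V₂)^(γ−1) = 622 × (7.84/14.6)^0.667 = 622 × 0.6607 = 410.9 K.
W_by = nCᵥ(T₁ − T₂) = (1.36)(12.47)(622 − 410.9) = 3580 J.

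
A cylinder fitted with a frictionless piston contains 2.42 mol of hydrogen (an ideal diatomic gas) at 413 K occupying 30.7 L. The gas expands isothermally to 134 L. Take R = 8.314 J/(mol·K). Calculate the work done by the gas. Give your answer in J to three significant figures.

W ≈ 12200 J

Isothermal: W = nRT ln(V₂/V₁).
W = (2.42)(8.314)(413) × ln(134/30.7)
  = 8310 × 1.474
W_by_gas = 12245 J.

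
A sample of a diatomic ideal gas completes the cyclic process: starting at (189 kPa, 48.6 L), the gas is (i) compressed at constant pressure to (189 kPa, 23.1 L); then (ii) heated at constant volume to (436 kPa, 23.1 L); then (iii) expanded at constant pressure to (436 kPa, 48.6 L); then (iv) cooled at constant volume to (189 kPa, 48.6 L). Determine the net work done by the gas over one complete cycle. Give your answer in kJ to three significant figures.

Constant-volume legs do no work.
W(i) = (189)(23.1 − 48.6) = -4820 J; W(iii) = (436)(48.6 − 23.1) = 11118 J.
W_net = -4820 + 11118 = 6298 J (the clockwise enclosed area).

W_net ≈ 6.30 kJ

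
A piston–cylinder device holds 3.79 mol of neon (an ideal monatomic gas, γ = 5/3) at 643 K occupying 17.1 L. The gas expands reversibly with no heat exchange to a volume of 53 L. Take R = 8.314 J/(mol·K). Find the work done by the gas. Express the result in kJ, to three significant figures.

W ≈ 16.1 kJ

Adiabatic: TV^(γ−1) = const with γ = 5/3.
T₂ = T₁ (V₁/V₂)^(γ−1) = 643 × (17.1/53)^0.667 = 643 × 0.4704 = 302.5 K.
W_by = nCᵥ(T₁ − T₂) = (3.79)(12.47)(643 − 302.5) = 16095 J.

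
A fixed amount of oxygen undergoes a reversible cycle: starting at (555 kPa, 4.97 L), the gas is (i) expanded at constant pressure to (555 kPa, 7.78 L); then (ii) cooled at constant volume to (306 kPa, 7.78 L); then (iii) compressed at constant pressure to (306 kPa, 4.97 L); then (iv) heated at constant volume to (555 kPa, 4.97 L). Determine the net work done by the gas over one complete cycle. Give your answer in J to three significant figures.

W_net ≈ 700 J

Constant-volume legs do no work.
W(i) = (555)(7.78 − 4.97) = 1560 J; W(iii) = (306)(4.97 − 7.78) = -859.9 J.
W_net = 1560 − 859.9 = 699.7 J (the clockwise enclosed area).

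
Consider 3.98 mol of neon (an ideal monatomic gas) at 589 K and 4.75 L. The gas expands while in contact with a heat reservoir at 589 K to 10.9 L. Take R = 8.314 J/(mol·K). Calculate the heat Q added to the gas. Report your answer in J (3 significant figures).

Isothermal ⇒ ΔU = 0, so Q = W = nRT ln(V₂/V₁).
Q = (3.98)(8.314)(589) ln(10.9/4.75) = 19490 × 0.8306 = 16189 J.

Q ≈ 16200 J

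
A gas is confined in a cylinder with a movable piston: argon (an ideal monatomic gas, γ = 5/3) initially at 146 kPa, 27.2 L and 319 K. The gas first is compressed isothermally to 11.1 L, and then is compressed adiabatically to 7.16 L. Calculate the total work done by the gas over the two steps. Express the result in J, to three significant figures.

Step 1 (isothermal): W = P₁V₁ ln(V₂/V₁) = (3971) ln(11.1/27.2) = -3559 J.
After step 1: P = 357.8 kPa, V = 11.1 L, T = 319 K.
Step 2 (adiabatic): W = (P₁V₁ − P₂V₂)/(γ−1) = (3971 − 5319)/0.667 = -2022 J.
W_total = -3559 − 2022 = -5582 J.

W_total ≈ -5580 J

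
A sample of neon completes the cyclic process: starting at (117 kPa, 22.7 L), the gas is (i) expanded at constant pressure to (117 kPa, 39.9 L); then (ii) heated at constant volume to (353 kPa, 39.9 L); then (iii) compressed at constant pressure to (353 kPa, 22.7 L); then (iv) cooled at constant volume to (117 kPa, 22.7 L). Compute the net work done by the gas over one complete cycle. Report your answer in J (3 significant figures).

W_net ≈ -4060 J

Constant-volume legs do no work.
W(i) = (117)(39.9 − 22.7) = 2012 J; W(iii) = (353)(22.7 − 39.9) = -6072 J.
W_net = 2012 − 6072 = -4059 J (the counter-clockwise enclosed area).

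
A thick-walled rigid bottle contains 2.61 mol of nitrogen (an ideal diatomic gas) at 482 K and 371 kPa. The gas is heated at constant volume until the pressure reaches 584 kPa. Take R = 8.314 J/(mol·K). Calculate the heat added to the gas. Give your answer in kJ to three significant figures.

Q ≈ 15.0 kJ

Constant volume ⇒ W = 0, so Q = ΔU = nCᵥΔT with Cᵥ = 5R/2 = 20.79 J/(mol·K).
At constant V, T₂/T₁ = P₂/P₁ ⇒ ΔT = T₁(P₂/P₁ − 1) = 482·(584/371 − 1) = 276.7 K.
ΔU = (2.61)(20.79)(276.7) = 15012 J.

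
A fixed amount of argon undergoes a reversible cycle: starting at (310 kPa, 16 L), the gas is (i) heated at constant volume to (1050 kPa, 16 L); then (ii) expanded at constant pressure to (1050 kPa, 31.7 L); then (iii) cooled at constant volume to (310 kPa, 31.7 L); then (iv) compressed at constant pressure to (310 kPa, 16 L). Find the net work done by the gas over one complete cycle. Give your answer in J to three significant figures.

W_net ≈ 11600 J

Constant-volume legs do no work.
W(ii) = (1050)(31.7 − 16) = 16485 J; W(iv) = (310)(16 − 31.7) = -4867 J.
W_net = 16485 − 4867 = 11618 J (the clockwise enclosed area).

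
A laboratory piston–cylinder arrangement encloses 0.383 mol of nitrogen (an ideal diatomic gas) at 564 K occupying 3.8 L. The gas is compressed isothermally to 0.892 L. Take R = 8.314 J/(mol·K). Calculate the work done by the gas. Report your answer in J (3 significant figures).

Isothermal: W = nRT ln(V₂/V₁).
W = (0.383)(8.314)(564) × ln(0.892/3.8)
  = 1796 × -1.449
W_by_gas = -2603 J.

W ≈ -2600 J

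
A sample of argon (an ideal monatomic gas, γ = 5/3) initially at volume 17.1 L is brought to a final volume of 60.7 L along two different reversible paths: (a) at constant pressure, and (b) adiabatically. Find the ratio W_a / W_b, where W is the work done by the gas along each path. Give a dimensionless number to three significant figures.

Path (a) isobaric: W = P₁(V₂ − V₁) → W_a/(P₁V₁) = 2.55.
Path (b) adiabatic: W = P₁V₁(1 − (V₁/V₂)^(γ−1))/(γ−1) → W_b/(P₁V₁) = 0.8554.
W_a / W_b = 2.55 / 0.8554 = 2.981.

W_a / W_b ≈ 2.98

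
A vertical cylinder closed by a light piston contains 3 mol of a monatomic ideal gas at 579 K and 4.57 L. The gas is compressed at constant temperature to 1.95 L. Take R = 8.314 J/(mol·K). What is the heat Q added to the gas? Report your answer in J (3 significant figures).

Q ≈ -12300 J

Isothermal ⇒ ΔU = 0, so Q = W = nRT ln(V₂/V₁).
Q = (3)(8.314)(579) ln(1.95/4.57) = 14441 × -0.8517 = -12300 J.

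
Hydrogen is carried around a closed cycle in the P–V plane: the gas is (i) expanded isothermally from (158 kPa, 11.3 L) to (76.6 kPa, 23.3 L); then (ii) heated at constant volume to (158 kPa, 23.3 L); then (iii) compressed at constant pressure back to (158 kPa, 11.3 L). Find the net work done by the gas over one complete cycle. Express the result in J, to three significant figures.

W_net ≈ -604 J

Leg (i): W = PᵢVᵢ ln(V_f/Vᵢ) = (1785) ln(23.3/11.3) = 1292 J.
Leg (ii): W = 0.
Leg (iii): W = PΔV = (158)(11.3 − 23.3) = -1896 J.
W_net = 1292 − 1896 = -604 J.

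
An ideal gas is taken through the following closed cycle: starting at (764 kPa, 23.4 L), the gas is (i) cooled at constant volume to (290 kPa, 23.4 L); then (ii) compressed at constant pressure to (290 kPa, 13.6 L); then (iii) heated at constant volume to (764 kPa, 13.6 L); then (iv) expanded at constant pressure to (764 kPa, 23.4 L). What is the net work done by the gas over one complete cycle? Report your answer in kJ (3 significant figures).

Constant-volume legs do no work.
W(ii) = (290)(13.6 − 23.4) = -2842 J; W(iv) = (764)(23.4 − 13.6) = 7487 J.
W_net = -2842 + 7487 = 4645 J (the clockwise enclosed area).

W_net ≈ 4.65 kJ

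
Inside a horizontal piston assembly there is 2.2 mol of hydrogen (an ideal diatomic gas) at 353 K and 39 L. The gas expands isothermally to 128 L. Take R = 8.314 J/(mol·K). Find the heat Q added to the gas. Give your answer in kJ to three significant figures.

Isothermal ⇒ ΔU = 0, so Q = W = nRT ln(V₂/V₁).
Q = (2.2)(8.314)(353) ln(128/39) = 6457 × 1.188 = 7674 J.

Q ≈ 7.67 kJ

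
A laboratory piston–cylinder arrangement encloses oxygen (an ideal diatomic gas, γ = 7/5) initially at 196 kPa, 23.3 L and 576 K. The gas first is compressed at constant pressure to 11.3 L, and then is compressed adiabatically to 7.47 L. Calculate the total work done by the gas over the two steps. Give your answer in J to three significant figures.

W_total ≈ -3350 J

Step 1 (isobaric): W = PΔV = (196 kPa)(11.3 − 23.3 L) = -2352 J.
After step 1: P = 196 kPa, V = 11.3 L, T = 279.3 K.
Step 2 (adiabatic): W = (P₁V₁ − P₂V₂)/(γ−1) = (2215 − 2614)/0.4 = -997 J.
W_total = -2352 − 997 = -3349 J.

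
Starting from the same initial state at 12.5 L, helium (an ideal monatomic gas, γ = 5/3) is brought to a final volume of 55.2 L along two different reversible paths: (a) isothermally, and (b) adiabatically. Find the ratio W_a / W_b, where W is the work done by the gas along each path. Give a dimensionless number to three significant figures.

Path (a) isothermal: W = P₁V₁ ln(V₂/V₁) → W_a/(P₁V₁) = 1.485.
Path (b) adiabatic: W = P₁V₁(1 − (V₁/V₂)^(γ−1))/(γ−1) → W_b/(P₁V₁) = 0.9427.
W_a / W_b = 1.485 / 0.9427 = 1.575.

W_a / W_b ≈ 1.58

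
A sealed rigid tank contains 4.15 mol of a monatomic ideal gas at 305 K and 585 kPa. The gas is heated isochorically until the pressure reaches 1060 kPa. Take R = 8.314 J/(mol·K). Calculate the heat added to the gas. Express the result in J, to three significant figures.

Constant volume ⇒ W = 0, so Q = ΔU = nCᵥΔT with Cᵥ = 3R/2 = 12.47 J/(mol·K).
At constant V, T₂/T₁ = P₂/P₁ ⇒ ΔT = T₁(P₂/P₁ − 1) = 305·(1060/585 − 1) = 247.6 K.
ΔU = (4.15)(12.47)(247.6) = 12817 J.

Q ≈ 12800 J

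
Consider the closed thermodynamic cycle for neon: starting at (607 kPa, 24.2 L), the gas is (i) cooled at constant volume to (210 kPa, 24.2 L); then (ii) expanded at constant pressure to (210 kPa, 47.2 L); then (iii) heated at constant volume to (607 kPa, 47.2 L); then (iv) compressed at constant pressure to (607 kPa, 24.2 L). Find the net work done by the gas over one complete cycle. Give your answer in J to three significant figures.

W_net ≈ -9130 J

Constant-volume legs do no work.
W(ii) = (210)(47.2 − 24.2) = 4830 J; W(iv) = (607)(24.2 − 47.2) = -13961 J.
W_net = 4830 − 13961 = -9131 J (the counter-clockwise enclosed area).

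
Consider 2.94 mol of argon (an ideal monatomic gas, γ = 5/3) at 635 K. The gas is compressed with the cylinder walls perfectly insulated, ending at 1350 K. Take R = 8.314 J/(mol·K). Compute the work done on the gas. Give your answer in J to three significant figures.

Adiabatic ⇒ Q = 0, so W_by = −ΔU = nCᵥ(T₁ − T₂).
Cᵥ = 3R/2 = 12.47 J/(mol·K).
W = (2.94)(12.47)(635 − 1350) = -26215 J.
Work on gas = −W_by = 26215 J.

W ≈ 26200 J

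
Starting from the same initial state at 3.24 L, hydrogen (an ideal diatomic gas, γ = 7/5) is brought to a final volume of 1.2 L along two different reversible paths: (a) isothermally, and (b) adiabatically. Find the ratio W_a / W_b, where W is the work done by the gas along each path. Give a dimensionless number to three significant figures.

W_a / W_b ≈ 0.814

Path (a) isothermal: W = P₁V₁ ln(V₂/V₁) → W_a/(P₁V₁) = -0.9933.
Path (b) adiabatic: W = P₁V₁(1 − (V₁/V₂)^(γ−1))/(γ−1) → W_b/(P₁V₁) = -1.22.
W_a / W_b = -0.9933 / -1.22 = 0.8145.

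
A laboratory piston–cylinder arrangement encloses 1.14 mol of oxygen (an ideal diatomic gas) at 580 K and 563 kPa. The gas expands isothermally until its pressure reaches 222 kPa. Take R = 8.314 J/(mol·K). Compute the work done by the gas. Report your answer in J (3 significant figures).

W ≈ 5120 J

Isothermal process: W = nRT ln(V₂/V₁) = nRT ln(P₁/P₂).
W = (1.14)(8.314)(580) × ln(563/222)
  = 5497 × ln(2.536) = 5497 × 0.9306
W_by_gas = 5116 J.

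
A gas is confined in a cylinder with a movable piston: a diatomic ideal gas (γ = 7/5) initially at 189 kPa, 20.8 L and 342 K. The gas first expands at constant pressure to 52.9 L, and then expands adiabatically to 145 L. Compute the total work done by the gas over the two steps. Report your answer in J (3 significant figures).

Step 1 (isobaric): W = PΔV = (189 kPa)(52.9 − 20.8 L) = 6067 J.
After step 1: P = 189 kPa, V = 52.9 L, T = 869.8 K.
Step 2 (adiabatic): W = (P₁V₁ − P₂V₂)/(γ−1) = (9998 − 6680)/0.4 = 8296 J.
W_total = 6067 + 8296 = 14363 J.

W_total ≈ 14400 J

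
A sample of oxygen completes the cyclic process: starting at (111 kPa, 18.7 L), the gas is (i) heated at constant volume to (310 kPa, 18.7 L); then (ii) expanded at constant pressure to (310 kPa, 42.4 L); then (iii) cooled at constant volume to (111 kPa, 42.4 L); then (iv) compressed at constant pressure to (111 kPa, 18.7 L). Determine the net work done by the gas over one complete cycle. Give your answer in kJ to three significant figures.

W_net ≈ 4.72 kJ

Constant-volume legs do no work.
W(ii) = (310)(42.4 − 18.7) = 7347 J; W(iv) = (111)(18.7 − 42.4) = -2631 J.
W_net = 7347 − 2631 = 4716 J (the clockwise enclosed area).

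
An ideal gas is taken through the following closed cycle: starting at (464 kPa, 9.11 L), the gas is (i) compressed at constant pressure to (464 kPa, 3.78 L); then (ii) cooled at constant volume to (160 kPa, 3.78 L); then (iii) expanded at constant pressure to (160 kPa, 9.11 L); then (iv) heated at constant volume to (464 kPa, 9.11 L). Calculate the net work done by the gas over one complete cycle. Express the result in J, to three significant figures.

W_net ≈ -1620 J

Constant-volume legs do no work.
W(i) = (464)(3.78 − 9.11) = -2473 J; W(iii) = (160)(9.11 − 3.78) = 852.8 J.
W_net = -2473 + 852.8 = -1620 J (the counter-clockwise enclosed area).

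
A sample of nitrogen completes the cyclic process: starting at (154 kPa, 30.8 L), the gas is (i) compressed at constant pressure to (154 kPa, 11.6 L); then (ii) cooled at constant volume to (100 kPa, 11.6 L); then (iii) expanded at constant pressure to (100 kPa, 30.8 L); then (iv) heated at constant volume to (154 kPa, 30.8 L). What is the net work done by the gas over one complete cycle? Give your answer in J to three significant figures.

W_net ≈ -1040 J

Constant-volume legs do no work.
W(i) = (154)(11.6 − 30.8) = -2957 J; W(iii) = (100)(30.8 − 11.6) = 1920 J.
W_net = -2957 + 1920 = -1037 J (the counter-clockwise enclosed area).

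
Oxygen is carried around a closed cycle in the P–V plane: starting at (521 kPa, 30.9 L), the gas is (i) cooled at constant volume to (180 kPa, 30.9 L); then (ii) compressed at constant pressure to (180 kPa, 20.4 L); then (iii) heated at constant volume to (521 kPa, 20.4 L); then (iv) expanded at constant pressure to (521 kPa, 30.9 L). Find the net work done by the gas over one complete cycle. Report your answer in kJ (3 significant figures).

W_net ≈ 3.58 kJ

Constant-volume legs do no work.
W(ii) = (180)(20.4 − 30.9) = -1890 J; W(iv) = (521)(30.9 − 20.4) = 5470 J.
W_net = -1890 + 5470 = 3580 J (the clockwise enclosed area).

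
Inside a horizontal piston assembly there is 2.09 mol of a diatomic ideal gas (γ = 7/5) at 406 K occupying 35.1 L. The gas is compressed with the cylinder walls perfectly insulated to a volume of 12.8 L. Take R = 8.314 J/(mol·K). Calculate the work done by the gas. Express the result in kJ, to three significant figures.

W ≈ -8.77 kJ

Adiabatic: TV^(γ−1) = const with γ = 7/5.
T₂ = T₁ (V₁/V₂)^(γ−1) = 406 × (35.1/12.8)^0.4 = 406 × 1.497 = 607.8 K.
W_by = nCᵥ(T₁ − T₂) = (2.09)(20.79)(406 − 607.8) = -8767 J.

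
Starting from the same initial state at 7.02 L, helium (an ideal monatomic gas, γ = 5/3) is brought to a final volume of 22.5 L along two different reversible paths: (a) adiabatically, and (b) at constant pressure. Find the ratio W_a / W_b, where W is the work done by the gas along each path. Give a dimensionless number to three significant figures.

W_a / W_b ≈ 0.367

Path (a) adiabatic: W = P₁V₁(1 − (V₁/V₂)^(γ−1))/(γ−1) → W_a/(P₁V₁) = 0.81.
Path (b) isobaric: W = P₁(V₂ − V₁) → W_b/(P₁V₁) = 2.205.
W_a / W_b = 0.81 / 2.205 = 0.3673.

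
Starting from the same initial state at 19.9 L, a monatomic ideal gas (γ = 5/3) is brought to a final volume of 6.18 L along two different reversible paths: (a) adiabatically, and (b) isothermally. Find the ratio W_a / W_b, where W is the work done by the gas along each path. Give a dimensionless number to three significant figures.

Path (a) adiabatic: W = P₁V₁(1 − (V₁/V₂)^(γ−1))/(γ−1) → W_a/(P₁V₁) = -1.771.
Path (b) isothermal: W = P₁V₁ ln(V₂/V₁) → W_b/(P₁V₁) = -1.169.
W_a / W_b = -1.771 / -1.169 = 1.514.

W_a / W_b ≈ 1.51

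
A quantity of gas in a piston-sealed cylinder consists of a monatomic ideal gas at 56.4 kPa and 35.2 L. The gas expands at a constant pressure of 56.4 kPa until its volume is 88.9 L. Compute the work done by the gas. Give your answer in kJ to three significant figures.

W ≈ 3.03 kJ

Isobaric: W = P ΔV.
W = (56.4 kPa)(88.9 − 35.2 L) = (56.4)(53.7) = 3029 J.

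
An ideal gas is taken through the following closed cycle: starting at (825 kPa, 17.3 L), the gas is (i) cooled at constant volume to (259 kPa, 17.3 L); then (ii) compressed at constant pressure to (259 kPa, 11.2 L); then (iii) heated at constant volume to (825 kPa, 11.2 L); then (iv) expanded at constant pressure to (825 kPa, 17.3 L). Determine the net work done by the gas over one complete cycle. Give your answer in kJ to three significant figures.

W_net ≈ 3.45 kJ

Constant-volume legs do no work.
W(ii) = (259)(11.2 − 17.3) = -1580 J; W(iv) = (825)(17.3 − 11.2) = 5033 J.
W_net = -1580 + 5033 = 3453 J (the clockwise enclosed area).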